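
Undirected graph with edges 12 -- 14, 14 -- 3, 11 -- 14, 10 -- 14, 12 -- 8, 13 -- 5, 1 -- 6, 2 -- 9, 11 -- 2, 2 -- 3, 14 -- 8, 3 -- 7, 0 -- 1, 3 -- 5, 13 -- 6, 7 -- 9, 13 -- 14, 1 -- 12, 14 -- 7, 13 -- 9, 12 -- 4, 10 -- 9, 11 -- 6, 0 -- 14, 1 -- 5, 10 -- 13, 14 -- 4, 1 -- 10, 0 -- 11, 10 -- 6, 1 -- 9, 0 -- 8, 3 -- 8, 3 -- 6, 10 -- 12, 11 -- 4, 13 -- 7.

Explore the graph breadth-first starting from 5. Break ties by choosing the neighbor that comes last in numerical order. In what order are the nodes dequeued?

5 -> 13 -> 3 -> 1 -> 14 -> 10 -> 9 -> 7 -> 6 -> 8 -> 2 -> 12 -> 0 -> 11 -> 4

Visit 5; enqueue 13, 3, 1 → queue [13, 3, 1]
Visit 13; enqueue 14, 10, 9, 7, 6 → queue [3, 1, 14, 10, 9, 7, 6]
Visit 3; enqueue 8, 2 → queue [1, 14, 10, 9, 7, 6, 8, 2]
Visit 1; enqueue 12, 0 → queue [14, 10, 9, 7, 6, 8, 2, 12, 0]
Visit 14; enqueue 11, 4 → queue [10, 9, 7, 6, 8, 2, 12, 0, 11, 4]
Visit 10 → queue [9, 7, 6, 8, 2, 12, 0, 11, 4]
Visit 9 → queue [7, 6, 8, 2, 12, 0, 11, 4]
Visit 7 → queue [6, 8, 2, 12, 0, 11, 4]
Visit 6 → queue [8, 2, 12, 0, 11, 4]
Visit 8 → queue [2, 12, 0, 11, 4]
Visit 2 → queue [12, 0, 11, 4]
Visit 12 → queue [0, 11, 4]
Visit 0 → queue [11, 4]
Visit 11 → queue [4]
Visit 4 → queue []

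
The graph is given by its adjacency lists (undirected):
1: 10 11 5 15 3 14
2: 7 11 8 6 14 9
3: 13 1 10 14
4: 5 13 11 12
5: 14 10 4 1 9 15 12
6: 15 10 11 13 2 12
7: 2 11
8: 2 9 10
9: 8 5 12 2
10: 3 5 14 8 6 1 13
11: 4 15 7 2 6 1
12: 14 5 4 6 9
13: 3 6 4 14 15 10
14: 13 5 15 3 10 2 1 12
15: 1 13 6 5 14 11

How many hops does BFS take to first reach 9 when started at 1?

Level 0: 1
Level 1: 3, 5, 10, 11, 14, 15
Level 2: 2, 4, 6, 7, 8, 9, 12, 13
9 first appears at level 2.

2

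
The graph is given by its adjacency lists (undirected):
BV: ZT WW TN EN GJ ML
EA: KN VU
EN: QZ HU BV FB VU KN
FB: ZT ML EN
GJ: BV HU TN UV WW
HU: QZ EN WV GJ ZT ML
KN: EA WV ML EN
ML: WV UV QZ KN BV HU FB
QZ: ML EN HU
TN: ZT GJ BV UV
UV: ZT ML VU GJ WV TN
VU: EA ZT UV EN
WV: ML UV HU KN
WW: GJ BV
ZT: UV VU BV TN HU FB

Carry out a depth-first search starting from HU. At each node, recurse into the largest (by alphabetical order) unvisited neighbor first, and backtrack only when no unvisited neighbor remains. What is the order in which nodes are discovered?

HU → ZT → VU → UV → WV → ML → QZ → EN → KN → EA → FB → BV → WW → GJ → TN

Visit HU
HU → ZT
ZT → VU
VU → UV
UV → WV
WV → ML
ML → QZ
QZ → EN
EN → KN
KN → EA
EN → FB
EN → BV
BV → WW
WW → GJ
GJ → TN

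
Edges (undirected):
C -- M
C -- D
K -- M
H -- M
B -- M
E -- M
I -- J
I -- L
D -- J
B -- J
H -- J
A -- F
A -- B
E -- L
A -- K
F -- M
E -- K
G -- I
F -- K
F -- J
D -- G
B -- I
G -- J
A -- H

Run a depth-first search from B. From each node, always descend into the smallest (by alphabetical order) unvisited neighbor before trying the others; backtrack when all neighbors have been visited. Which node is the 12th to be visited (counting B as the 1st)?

G

Visit B
B → A
A → F
F → J
J → D
D → C
C → M
M → E
E → K
E → L
L → I
I → G
M → H

Visit order: B, A, F, J, D, C, M, E, K, L, I, G, H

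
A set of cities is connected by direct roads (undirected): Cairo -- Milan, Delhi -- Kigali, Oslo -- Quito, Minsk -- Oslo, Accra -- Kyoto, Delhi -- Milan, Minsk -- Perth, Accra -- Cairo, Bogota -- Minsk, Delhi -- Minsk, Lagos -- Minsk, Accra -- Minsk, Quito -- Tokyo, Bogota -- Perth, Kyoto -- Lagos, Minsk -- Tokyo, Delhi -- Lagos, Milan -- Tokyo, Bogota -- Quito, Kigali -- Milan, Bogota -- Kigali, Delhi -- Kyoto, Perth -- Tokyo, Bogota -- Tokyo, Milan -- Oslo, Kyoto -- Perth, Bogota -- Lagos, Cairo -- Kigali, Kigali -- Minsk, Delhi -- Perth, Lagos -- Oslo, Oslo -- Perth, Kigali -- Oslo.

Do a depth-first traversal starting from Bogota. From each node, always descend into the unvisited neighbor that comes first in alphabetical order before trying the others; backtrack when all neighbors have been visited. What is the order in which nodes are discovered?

Bogota, Kigali, Cairo, Accra, Kyoto, Delhi, Lagos, Minsk, Oslo, Milan, Tokyo, Perth, Quito

Visit Bogota
Bogota → Kigali
Kigali → Cairo
Cairo → Accra
Accra → Kyoto
Kyoto → Delhi
Delhi → Lagos
Lagos → Minsk
Minsk → Oslo
Oslo → Milan
Milan → Tokyo
Tokyo → Perth
Tokyo → Quito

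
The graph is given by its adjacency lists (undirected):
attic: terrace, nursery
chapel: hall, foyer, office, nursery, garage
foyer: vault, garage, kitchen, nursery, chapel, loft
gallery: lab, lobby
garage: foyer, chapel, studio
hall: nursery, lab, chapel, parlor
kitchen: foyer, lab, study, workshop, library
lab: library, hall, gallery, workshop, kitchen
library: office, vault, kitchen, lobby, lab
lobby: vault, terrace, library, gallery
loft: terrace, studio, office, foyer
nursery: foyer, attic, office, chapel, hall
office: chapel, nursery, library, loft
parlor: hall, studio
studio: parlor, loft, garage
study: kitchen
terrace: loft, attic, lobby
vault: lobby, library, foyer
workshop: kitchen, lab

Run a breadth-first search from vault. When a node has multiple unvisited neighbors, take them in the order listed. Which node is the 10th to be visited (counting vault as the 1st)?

Visit vault; enqueue lobby, library, foyer → queue [lobby, library, foyer]
Visit lobby; enqueue terrace, gallery → queue [library, foyer, terrace, gallery]
Visit library; enqueue office, kitchen, lab → queue [foyer, terrace, gallery, office, kitchen, lab]
Visit foyer; enqueue garage, nursery, chapel, loft → queue [terrace, gallery, office, kitchen, lab, garage, nursery, chapel, loft]
Visit terrace; enqueue attic → queue [gallery, office, kitchen, lab, garage, nursery, chapel, loft, attic]
Visit gallery → queue [office, kitchen, lab, garage, nursery, chapel, loft, attic]
Visit office → queue [kitchen, lab, garage, nursery, chapel, loft, attic]
Visit kitchen; enqueue study, workshop → queue [lab, garage, nursery, chapel, loft, attic, study, workshop]
Visit lab; enqueue hall → queue [garage, nursery, chapel, loft, attic, study, workshop, hall]
Visit garage; enqueue studio → queue [nursery, chapel, loft, attic, study, workshop, hall, studio]
Visit nursery → queue [chapel, loft, attic, study, workshop, hall, studio]
Visit chapel → queue [loft, attic, study, workshop, hall, studio]
Visit loft → queue [attic, study, workshop, hall, studio]
Visit attic → queue [study, workshop, hall, studio]
Visit study → queue [workshop, hall, studio]
Visit workshop → queue [hall, studio]
Visit hall; enqueue parlor → queue [studio, parlor]
Visit studio → queue [parlor]
Visit parlor → queue []

Visit order: vault, lobby, library, foyer, terrace, gallery, office, kitchen, lab, garage, nursery, chapel, loft, attic, study, workshop, hall, studio, parlor

garage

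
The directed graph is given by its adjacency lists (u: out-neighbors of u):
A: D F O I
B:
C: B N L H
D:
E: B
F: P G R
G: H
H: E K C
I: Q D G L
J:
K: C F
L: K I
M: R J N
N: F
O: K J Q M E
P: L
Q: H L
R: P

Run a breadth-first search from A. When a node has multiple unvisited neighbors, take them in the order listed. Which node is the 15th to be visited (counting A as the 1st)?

H

Visit A; enqueue D, F, O, I → queue [D, F, O, I]
Visit D → queue [F, O, I]
Visit F; enqueue P, G, R → queue [O, I, P, G, R]
Visit O; enqueue K, J, Q, M, E → queue [I, P, G, R, K, J, Q, M, E]
Visit I; enqueue L → queue [P, G, R, K, J, Q, M, E, L]
Visit P → queue [G, R, K, J, Q, M, E, L]
Visit G; enqueue H → queue [R, K, J, Q, M, E, L, H]
Visit R → queue [K, J, Q, M, E, L, H]
Visit K; enqueue C → queue [J, Q, M, E, L, H, C]
Visit J → queue [Q, M, E, L, H, C]
Visit Q → queue [M, E, L, H, C]
Visit M; enqueue N → queue [E, L, H, C, N]
Visit E; enqueue B → queue [L, H, C, N, B]
Visit L → queue [H, C, N, B]
Visit H → queue [C, N, B]
Visit C → queue [N, B]
Visit N → queue [B]
Visit B → queue []

Visit order: A, D, F, O, I, P, G, R, K, J, Q, M, E, L, H, C, N, B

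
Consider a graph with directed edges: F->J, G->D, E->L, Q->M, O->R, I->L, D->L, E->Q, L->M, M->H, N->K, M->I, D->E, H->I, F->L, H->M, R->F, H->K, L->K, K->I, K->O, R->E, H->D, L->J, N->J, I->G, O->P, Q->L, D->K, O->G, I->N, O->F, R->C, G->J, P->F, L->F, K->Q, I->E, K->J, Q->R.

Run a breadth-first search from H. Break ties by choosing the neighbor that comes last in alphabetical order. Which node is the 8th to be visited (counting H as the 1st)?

Visit H; enqueue M, K, I, D → queue [M, K, I, D]
Visit M → queue [K, I, D]
Visit K; enqueue Q, O, J → queue [I, D, Q, O, J]
Visit I; enqueue N, L, G, E → queue [D, Q, O, J, N, L, G, E]
Visit D → queue [Q, O, J, N, L, G, E]
Visit Q; enqueue R → queue [O, J, N, L, G, E, R]
Visit O; enqueue P, F → queue [J, N, L, G, E, R, P, F]
Visit J → queue [N, L, G, E, R, P, F]
Visit N → queue [L, G, E, R, P, F]
Visit L → queue [G, E, R, P, F]
Visit G → queue [E, R, P, F]
Visit E → queue [R, P, F]
Visit R; enqueue C → queue [P, F, C]
Visit P → queue [F, C]
Visit F → queue [C]
Visit C → queue []

Visit order: H, M, K, I, D, Q, O, J, N, L, G, E, R, P, F, C

J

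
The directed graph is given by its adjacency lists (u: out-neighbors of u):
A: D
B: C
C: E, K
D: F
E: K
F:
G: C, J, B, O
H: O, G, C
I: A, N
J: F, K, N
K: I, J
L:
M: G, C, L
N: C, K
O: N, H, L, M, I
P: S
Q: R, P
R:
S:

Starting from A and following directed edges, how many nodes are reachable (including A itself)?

3

BFS from A visits: A, D, F
Reachable nodes: 3 of 19 total.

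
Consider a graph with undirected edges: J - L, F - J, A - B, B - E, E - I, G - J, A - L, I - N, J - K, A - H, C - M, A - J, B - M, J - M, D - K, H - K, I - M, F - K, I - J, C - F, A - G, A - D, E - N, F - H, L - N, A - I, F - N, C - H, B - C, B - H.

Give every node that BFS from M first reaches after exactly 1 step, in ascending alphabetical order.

Level 0: M
Level 1: B, C, I, J
Level 2: A, E, F, G, H, K, L, N
Level 3: D

B, C, I, J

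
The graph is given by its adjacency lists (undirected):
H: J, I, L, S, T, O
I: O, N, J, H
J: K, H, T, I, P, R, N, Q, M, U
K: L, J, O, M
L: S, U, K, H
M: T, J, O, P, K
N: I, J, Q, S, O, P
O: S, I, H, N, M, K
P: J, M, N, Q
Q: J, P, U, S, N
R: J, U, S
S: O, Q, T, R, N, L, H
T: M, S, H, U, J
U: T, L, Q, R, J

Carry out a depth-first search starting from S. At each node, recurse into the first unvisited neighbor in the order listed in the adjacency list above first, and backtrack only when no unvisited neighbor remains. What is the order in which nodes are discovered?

S → O → I → N → J → K → L → U → T → M → P → Q → H → R

Visit S
S → O
O → I
I → N
N → J
J → K
K → L
L → U
U → T
T → M
M → P
P → Q
T → H
U → R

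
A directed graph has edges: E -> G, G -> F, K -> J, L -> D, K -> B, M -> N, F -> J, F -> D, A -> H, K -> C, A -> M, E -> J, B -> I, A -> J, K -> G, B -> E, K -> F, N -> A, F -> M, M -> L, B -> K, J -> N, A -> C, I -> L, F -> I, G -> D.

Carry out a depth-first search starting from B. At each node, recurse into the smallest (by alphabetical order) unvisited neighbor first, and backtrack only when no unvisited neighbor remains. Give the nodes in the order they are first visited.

Visit B
B → E
E → G
G → D
G → F
F → I
I → L
F → J
J → N
N → A
A → C
A → H
A → M
B → K

B → E → G → D → F → I → L → J → N → A → C → H → M → K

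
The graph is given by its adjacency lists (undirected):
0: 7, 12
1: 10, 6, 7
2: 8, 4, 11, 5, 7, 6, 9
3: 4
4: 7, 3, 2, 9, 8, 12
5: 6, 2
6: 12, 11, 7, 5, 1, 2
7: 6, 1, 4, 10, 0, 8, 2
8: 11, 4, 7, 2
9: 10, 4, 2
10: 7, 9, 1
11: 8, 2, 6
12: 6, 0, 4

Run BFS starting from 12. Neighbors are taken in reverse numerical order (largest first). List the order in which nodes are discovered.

Visit 12; enqueue 6, 4, 0 → queue [6, 4, 0]
Visit 6; enqueue 11, 7, 5, 2, 1 → queue [4, 0, 11, 7, 5, 2, 1]
Visit 4; enqueue 9, 8, 3 → queue [0, 11, 7, 5, 2, 1, 9, 8, 3]
Visit 0 → queue [11, 7, 5, 2, 1, 9, 8, 3]
Visit 11 → queue [7, 5, 2, 1, 9, 8, 3]
Visit 7; enqueue 10 → queue [5, 2, 1, 9, 8, 3, 10]
Visit 5 → queue [2, 1, 9, 8, 3, 10]
Visit 2 → queue [1, 9, 8, 3, 10]
Visit 1 → queue [9, 8, 3, 10]
Visit 9 → queue [8, 3, 10]
Visit 8 → queue [3, 10]
Visit 3 → queue [10]
Visit 10 → queue []

12, 6, 4, 0, 11, 7, 5, 2, 1, 9, 8, 3, 10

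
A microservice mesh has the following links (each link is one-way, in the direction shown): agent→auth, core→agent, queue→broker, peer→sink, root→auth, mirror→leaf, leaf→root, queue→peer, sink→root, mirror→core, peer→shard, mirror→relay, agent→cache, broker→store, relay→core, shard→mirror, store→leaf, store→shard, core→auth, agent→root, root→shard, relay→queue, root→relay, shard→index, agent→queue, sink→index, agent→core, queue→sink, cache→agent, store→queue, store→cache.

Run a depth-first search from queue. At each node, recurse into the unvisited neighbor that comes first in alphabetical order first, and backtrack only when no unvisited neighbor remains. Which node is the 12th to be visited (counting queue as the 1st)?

Visit queue
queue → broker
broker → store
store → cache
cache → agent
agent → auth
agent → core
agent → root
root → relay
root → shard
shard → index
shard → mirror
mirror → leaf
queue → peer
peer → sink

Visit order: queue, broker, store, cache, agent, auth, core, root, relay, shard, index, mirror, leaf, peer, sink

mirror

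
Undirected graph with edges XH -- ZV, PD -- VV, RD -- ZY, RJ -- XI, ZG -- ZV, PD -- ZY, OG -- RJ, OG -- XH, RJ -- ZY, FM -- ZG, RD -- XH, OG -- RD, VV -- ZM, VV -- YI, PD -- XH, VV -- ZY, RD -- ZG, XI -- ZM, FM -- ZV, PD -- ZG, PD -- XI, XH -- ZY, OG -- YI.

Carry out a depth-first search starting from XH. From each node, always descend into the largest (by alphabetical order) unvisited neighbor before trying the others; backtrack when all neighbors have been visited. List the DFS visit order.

Visit XH
XH → ZY
ZY → VV
VV → ZM
ZM → XI
XI → RJ
RJ → OG
OG → YI
OG → RD
RD → ZG
ZG → ZV
ZV → FM
ZG → PD

XH -> ZY -> VV -> ZM -> XI -> RJ -> OG -> YI -> RD -> ZG -> ZV -> FM -> PD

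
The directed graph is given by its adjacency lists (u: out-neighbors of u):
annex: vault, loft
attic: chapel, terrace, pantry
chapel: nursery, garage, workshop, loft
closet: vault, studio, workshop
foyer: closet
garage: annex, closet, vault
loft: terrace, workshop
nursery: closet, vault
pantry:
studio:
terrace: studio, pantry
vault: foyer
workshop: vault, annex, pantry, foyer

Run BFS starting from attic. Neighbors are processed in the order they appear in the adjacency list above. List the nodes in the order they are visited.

Visit attic; enqueue chapel, terrace, pantry → queue [chapel, terrace, pantry]
Visit chapel; enqueue nursery, garage, workshop, loft → queue [terrace, pantry, nursery, garage, workshop, loft]
Visit terrace; enqueue studio → queue [pantry, nursery, garage, workshop, loft, studio]
Visit pantry → queue [nursery, garage, workshop, loft, studio]
Visit nursery; enqueue closet, vault → queue [garage, workshop, loft, studio, closet, vault]
Visit garage; enqueue annex → queue [workshop, loft, studio, closet, vault, annex]
Visit workshop; enqueue foyer → queue [loft, studio, closet, vault, annex, foyer]
Visit loft → queue [studio, closet, vault, annex, foyer]
Visit studio → queue [closet, vault, annex, foyer]
Visit closet → queue [vault, annex, foyer]
Visit vault → queue [annex, foyer]
Visit annex → queue [foyer]
Visit foyer → queue []

attic, chapel, terrace, pantry, nursery, garage, workshop, loft, studio, closet, vault, annex, foyer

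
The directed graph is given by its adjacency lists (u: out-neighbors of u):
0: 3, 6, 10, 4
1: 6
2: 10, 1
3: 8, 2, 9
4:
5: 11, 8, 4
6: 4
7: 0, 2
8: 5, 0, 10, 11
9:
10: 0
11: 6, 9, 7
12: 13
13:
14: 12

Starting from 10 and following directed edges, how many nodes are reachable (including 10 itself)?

BFS from 10 visits: 10, 0, 3, 6, 4, 8, 2, 9, 5, 11, 1, 7
Reachable nodes: 12 of 15 total.

12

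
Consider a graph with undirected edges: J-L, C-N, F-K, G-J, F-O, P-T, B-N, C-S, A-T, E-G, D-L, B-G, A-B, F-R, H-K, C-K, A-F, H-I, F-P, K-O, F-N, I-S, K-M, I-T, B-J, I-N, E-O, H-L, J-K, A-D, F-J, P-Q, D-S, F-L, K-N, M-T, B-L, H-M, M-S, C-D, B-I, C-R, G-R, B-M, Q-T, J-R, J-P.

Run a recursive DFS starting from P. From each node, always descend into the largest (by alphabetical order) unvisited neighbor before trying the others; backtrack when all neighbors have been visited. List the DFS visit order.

Visit P
P → T
T → Q
T → M
M → S
S → I
I → N
N → K
K → O
O → F
F → R
R → J
J → L
L → H
L → D
D → C
D → A
A → B
B → G
G → E

P → T → Q → M → S → I → N → K → O → F → R → J → L → H → D → C → A → B → G → E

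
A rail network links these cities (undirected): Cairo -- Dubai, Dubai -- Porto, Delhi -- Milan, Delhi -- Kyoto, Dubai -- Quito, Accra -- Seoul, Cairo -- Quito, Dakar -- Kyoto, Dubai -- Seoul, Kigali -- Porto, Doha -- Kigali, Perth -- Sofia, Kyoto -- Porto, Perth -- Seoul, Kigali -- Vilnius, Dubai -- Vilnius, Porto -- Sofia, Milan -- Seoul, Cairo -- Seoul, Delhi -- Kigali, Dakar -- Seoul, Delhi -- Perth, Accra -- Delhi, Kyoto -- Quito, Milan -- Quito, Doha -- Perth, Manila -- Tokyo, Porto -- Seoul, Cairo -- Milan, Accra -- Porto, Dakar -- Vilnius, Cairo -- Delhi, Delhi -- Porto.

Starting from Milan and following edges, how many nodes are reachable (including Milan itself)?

15

BFS from Milan visits: Milan, Cairo, Delhi, Quito, Seoul, Dubai, Accra, Kigali, Kyoto, Perth, Porto, Dakar, Vilnius, Doha, Sofia
Reachable nodes: 15 of 17 total.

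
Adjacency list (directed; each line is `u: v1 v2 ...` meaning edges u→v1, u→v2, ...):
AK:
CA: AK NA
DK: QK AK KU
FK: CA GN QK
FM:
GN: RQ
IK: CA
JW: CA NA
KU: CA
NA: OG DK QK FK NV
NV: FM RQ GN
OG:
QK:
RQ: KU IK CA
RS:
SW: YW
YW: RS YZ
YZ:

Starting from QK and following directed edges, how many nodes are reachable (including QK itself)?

1

BFS from QK visits: QK
Reachable nodes: 1 of 18 total.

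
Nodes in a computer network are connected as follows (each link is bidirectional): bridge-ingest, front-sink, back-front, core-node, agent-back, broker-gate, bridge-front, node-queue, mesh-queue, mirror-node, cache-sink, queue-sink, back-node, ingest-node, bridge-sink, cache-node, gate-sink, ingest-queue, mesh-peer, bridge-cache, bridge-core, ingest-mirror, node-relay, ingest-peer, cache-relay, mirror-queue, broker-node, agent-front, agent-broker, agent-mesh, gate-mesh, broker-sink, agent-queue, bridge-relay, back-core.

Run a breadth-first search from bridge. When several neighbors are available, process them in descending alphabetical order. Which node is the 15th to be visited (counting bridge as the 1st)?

Visit bridge; enqueue sink, relay, ingest, front, core, cache → queue [sink, relay, ingest, front, core, cache]
Visit sink; enqueue queue, gate, broker → queue [relay, ingest, front, core, cache, queue, gate, broker]
Visit relay; enqueue node → queue [ingest, front, core, cache, queue, gate, broker, node]
Visit ingest; enqueue peer, mirror → queue [front, core, cache, queue, gate, broker, node, peer, mirror]
Visit front; enqueue back, agent → queue [core, cache, queue, gate, broker, node, peer, mirror, back, agent]
Visit core → queue [cache, queue, gate, broker, node, peer, mirror, back, agent]
Visit cache → queue [queue, gate, broker, node, peer, mirror, back, agent]
Visit queue; enqueue mesh → queue [gate, broker, node, peer, mirror, back, agent, mesh]
Visit gate → queue [broker, node, peer, mirror, back, agent, mesh]
Visit broker → queue [node, peer, mirror, back, agent, mesh]
Visit node → queue [peer, mirror, back, agent, mesh]
Visit peer → queue [mirror, back, agent, mesh]
Visit mirror → queue [back, agent, mesh]
Visit back → queue [agent, mesh]
Visit agent → queue [mesh]
Visit mesh → queue []

Visit order: bridge, sink, relay, ingest, front, core, cache, queue, gate, broker, node, peer, mirror, back, agent, mesh

agent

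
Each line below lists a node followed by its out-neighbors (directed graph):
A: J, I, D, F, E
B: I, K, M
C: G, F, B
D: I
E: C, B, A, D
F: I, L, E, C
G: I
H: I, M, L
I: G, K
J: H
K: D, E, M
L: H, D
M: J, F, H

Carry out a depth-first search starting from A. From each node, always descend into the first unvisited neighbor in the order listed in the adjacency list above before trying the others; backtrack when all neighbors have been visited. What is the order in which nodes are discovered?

A → J → H → I → G → K → D → E → C → F → L → B → M

Visit A
A → J
J → H
H → I
I → G
I → K
K → D
K → E
E → C
C → F
F → L
C → B
B → M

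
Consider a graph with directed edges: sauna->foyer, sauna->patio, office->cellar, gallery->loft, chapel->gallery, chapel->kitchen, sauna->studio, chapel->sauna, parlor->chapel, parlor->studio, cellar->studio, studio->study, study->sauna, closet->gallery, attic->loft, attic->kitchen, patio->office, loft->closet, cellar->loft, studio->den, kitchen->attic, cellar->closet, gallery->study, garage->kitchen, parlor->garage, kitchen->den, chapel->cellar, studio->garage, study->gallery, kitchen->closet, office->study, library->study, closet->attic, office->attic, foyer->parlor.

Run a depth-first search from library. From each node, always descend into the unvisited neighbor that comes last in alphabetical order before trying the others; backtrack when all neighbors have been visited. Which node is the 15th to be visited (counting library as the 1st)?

foyer

Visit library
library → study
study → sauna
sauna → studio
studio → garage
garage → kitchen
kitchen → den
kitchen → closet
closet → gallery
gallery → loft
closet → attic
sauna → patio
patio → office
office → cellar
sauna → foyer
foyer → parlor
parlor → chapel

Visit order: library, study, sauna, studio, garage, kitchen, den, closet, gallery, loft, attic, patio, office, cellar, foyer, parlor, chapel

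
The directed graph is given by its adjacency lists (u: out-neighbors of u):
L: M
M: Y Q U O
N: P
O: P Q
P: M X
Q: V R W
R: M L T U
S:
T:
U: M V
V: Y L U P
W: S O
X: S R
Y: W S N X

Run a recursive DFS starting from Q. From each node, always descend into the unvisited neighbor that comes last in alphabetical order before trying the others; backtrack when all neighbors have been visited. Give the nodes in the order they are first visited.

Visit Q
Q → W
W → S
W → O
O → P
P → X
X → R
R → U
U → V
V → Y
Y → N
V → L
L → M
R → T

Q -> W -> S -> O -> P -> X -> R -> U -> V -> Y -> N -> L -> M -> T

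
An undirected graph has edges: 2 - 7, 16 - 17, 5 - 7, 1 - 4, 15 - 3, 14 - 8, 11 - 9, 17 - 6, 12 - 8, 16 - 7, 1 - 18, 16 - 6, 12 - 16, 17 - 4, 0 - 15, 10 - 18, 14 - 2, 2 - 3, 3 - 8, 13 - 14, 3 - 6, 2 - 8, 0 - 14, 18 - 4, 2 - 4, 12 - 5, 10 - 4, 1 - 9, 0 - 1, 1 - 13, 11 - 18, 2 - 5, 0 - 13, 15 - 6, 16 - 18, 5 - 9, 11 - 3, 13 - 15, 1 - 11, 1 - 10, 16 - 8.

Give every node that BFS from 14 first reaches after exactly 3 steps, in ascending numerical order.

6, 9, 10, 11, 17, 18

Level 0: 14
Level 1: 0, 2, 8, 13
Level 2: 1, 3, 4, 5, 7, 12, 15, 16
Level 3: 6, 9, 10, 11, 17, 18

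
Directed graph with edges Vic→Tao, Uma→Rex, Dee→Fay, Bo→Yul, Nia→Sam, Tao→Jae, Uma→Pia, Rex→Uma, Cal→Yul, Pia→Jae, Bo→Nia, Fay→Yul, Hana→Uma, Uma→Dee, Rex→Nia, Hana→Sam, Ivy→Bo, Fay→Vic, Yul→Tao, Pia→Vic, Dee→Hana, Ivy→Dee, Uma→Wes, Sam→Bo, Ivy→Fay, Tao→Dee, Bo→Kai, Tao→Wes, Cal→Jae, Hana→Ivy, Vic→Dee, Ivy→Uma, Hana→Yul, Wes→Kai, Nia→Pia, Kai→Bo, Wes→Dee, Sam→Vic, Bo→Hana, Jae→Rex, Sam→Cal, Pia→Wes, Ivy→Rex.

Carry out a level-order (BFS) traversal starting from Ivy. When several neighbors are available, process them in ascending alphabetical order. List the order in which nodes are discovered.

Ivy Bo Dee Fay Rex Uma Hana Kai Nia Yul Vic Pia Wes Sam Tao Jae Cal

Visit Ivy; enqueue Bo, Dee, Fay, Rex, Uma → queue [Bo, Dee, Fay, Rex, Uma]
Visit Bo; enqueue Hana, Kai, Nia, Yul → queue [Dee, Fay, Rex, Uma, Hana, Kai, Nia, Yul]
Visit Dee → queue [Fay, Rex, Uma, Hana, Kai, Nia, Yul]
Visit Fay; enqueue Vic → queue [Rex, Uma, Hana, Kai, Nia, Yul, Vic]
Visit Rex → queue [Uma, Hana, Kai, Nia, Yul, Vic]
Visit Uma; enqueue Pia, Wes → queue [Hana, Kai, Nia, Yul, Vic, Pia, Wes]
Visit Hana; enqueue Sam → queue [Kai, Nia, Yul, Vic, Pia, Wes, Sam]
Visit Kai → queue [Nia, Yul, Vic, Pia, Wes, Sam]
Visit Nia → queue [Yul, Vic, Pia, Wes, Sam]
Visit Yul; enqueue Tao → queue [Vic, Pia, Wes, Sam, Tao]
Visit Vic → queue [Pia, Wes, Sam, Tao]
Visit Pia; enqueue Jae → queue [Wes, Sam, Tao, Jae]
Visit Wes → queue [Sam, Tao, Jae]
Visit Sam; enqueue Cal → queue [Tao, Jae, Cal]
Visit Tao → queue [Jae, Cal]
Visit Jae → queue [Cal]
Visit Cal → queue []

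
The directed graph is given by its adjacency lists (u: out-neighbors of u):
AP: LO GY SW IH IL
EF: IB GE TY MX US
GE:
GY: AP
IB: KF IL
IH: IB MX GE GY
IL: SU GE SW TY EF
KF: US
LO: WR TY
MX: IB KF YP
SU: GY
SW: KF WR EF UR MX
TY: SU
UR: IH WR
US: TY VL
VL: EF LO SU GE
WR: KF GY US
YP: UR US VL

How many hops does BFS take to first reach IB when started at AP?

2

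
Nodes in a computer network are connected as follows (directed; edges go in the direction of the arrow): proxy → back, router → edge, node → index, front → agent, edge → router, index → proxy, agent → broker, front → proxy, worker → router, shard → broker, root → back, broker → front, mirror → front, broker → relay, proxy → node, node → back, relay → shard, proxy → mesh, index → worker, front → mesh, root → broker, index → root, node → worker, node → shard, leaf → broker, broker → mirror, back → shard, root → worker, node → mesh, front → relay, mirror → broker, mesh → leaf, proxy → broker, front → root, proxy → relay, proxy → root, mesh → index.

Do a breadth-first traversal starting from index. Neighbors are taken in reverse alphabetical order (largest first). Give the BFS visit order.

Visit index; enqueue worker, root, proxy → queue [worker, root, proxy]
Visit worker; enqueue router → queue [root, proxy, router]
Visit root; enqueue broker, back → queue [proxy, router, broker, back]
Visit proxy; enqueue relay, node, mesh → queue [router, broker, back, relay, node, mesh]
Visit router; enqueue edge → queue [broker, back, relay, node, mesh, edge]
Visit broker; enqueue mirror, front → queue [back, relay, node, mesh, edge, mirror, front]
Visit back; enqueue shard → queue [relay, node, mesh, edge, mirror, front, shard]
Visit relay → queue [node, mesh, edge, mirror, front, shard]
Visit node → queue [mesh, edge, mirror, front, shard]
Visit mesh; enqueue leaf → queue [edge, mirror, front, shard, leaf]
Visit edge → queue [mirror, front, shard, leaf]
Visit mirror → queue [front, shard, leaf]
Visit front; enqueue agent → queue [shard, leaf, agent]
Visit shard → queue [leaf, agent]
Visit leaf → queue [agent]
Visit agent → queue []

index worker root proxy router broker back relay node mesh edge mirror front shard leaf agent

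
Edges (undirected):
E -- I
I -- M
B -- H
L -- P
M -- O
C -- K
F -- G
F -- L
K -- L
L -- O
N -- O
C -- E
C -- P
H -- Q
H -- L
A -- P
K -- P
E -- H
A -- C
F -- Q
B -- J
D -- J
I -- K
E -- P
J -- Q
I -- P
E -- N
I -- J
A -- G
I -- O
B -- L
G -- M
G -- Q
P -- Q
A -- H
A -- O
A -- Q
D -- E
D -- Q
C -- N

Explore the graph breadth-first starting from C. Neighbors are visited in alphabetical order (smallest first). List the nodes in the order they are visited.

Visit C; enqueue A, E, K, N, P → queue [A, E, K, N, P]
Visit A; enqueue G, H, O, Q → queue [E, K, N, P, G, H, O, Q]
Visit E; enqueue D, I → queue [K, N, P, G, H, O, Q, D, I]
Visit K; enqueue L → queue [N, P, G, H, O, Q, D, I, L]
Visit N → queue [P, G, H, O, Q, D, I, L]
Visit P → queue [G, H, O, Q, D, I, L]
Visit G; enqueue F, M → queue [H, O, Q, D, I, L, F, M]
Visit H; enqueue B → queue [O, Q, D, I, L, F, M, B]
Visit O → queue [Q, D, I, L, F, M, B]
Visit Q; enqueue J → queue [D, I, L, F, M, B, J]
Visit D → queue [I, L, F, M, B, J]
Visit I → queue [L, F, M, B, J]
Visit L → queue [F, M, B, J]
Visit F → queue [M, B, J]
Visit M → queue [B, J]
Visit B → queue [J]
Visit J → queue []

C, A, E, K, N, P, G, H, O, Q, D, I, L, F, M, B, J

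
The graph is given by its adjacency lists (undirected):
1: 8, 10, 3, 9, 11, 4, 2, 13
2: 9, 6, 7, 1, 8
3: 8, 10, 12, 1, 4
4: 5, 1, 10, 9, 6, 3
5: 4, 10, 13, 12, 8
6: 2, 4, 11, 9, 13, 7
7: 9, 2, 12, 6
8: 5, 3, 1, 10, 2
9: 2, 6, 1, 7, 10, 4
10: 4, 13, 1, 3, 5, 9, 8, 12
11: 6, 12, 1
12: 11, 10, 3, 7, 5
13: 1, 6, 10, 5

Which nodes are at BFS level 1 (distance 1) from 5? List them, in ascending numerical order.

Level 0: 5
Level 1: 4, 8, 10, 12, 13
Level 2: 1, 2, 3, 6, 7, 9, 11

4, 8, 10, 12, 13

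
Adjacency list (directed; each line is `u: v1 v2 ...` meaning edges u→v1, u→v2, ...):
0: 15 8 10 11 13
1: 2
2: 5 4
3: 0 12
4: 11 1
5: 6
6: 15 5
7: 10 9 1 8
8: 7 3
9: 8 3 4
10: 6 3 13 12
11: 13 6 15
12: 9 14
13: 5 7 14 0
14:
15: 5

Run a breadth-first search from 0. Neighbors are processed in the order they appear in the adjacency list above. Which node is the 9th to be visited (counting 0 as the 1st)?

3

Visit 0; enqueue 15, 8, 10, 11, 13 → queue [15, 8, 10, 11, 13]
Visit 15; enqueue 5 → queue [8, 10, 11, 13, 5]
Visit 8; enqueue 7, 3 → queue [10, 11, 13, 5, 7, 3]
Visit 10; enqueue 6, 12 → queue [11, 13, 5, 7, 3, 6, 12]
Visit 11 → queue [13, 5, 7, 3, 6, 12]
Visit 13; enqueue 14 → queue [5, 7, 3, 6, 12, 14]
Visit 5 → queue [7, 3, 6, 12, 14]
Visit 7; enqueue 9, 1 → queue [3, 6, 12, 14, 9, 1]
Visit 3 → queue [6, 12, 14, 9, 1]
Visit 6 → queue [12, 14, 9, 1]
Visit 12 → queue [14, 9, 1]
Visit 14 → queue [9, 1]
Visit 9; enqueue 4 → queue [1, 4]
Visit 1; enqueue 2 → queue [4, 2]
Visit 4 → queue [2]
Visit 2 → queue []

Visit order: 0, 15, 8, 10, 11, 13, 5, 7, 3, 6, 12, 14, 9, 1, 4, 2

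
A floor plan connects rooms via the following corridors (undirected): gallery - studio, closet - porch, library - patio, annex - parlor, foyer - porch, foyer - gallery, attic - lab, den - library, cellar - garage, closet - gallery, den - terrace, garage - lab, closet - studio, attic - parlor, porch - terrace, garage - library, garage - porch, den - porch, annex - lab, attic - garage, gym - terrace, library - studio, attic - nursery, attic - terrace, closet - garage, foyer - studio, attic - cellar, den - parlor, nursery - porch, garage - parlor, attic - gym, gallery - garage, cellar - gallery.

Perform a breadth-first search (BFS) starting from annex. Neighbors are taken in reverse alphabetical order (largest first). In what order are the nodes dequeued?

annex, parlor, lab, garage, den, attic, porch, library, gallery, closet, cellar, terrace, nursery, gym, foyer, studio, patio

Visit annex; enqueue parlor, lab → queue [parlor, lab]
Visit parlor; enqueue garage, den, attic → queue [lab, garage, den, attic]
Visit lab → queue [garage, den, attic]
Visit garage; enqueue porch, library, gallery, closet, cellar → queue [den, attic, porch, library, gallery, closet, cellar]
Visit den; enqueue terrace → queue [attic, porch, library, gallery, closet, cellar, terrace]
Visit attic; enqueue nursery, gym → queue [porch, library, gallery, closet, cellar, terrace, nursery, gym]
Visit porch; enqueue foyer → queue [library, gallery, closet, cellar, terrace, nursery, gym, foyer]
Visit library; enqueue studio, patio → queue [gallery, closet, cellar, terrace, nursery, gym, foyer, studio, patio]
Visit gallery → queue [closet, cellar, terrace, nursery, gym, foyer, studio, patio]
Visit closet → queue [cellar, terrace, nursery, gym, foyer, studio, patio]
Visit cellar → queue [terrace, nursery, gym, foyer, studio, patio]
Visit terrace → queue [nursery, gym, foyer, studio, patio]
Visit nursery → queue [gym, foyer, studio, patio]
Visit gym → queue [foyer, studio, patio]
Visit foyer → queue [studio, patio]
Visit studio → queue [patio]
Visit patio → queue []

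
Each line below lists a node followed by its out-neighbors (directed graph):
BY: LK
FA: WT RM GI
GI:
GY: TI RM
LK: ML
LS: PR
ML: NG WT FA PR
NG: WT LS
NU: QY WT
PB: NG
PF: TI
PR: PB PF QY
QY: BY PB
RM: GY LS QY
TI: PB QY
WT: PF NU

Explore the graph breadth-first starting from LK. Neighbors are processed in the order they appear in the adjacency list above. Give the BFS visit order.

LK -> ML -> NG -> WT -> FA -> PR -> LS -> PF -> NU -> RM -> GI -> PB -> QY -> TI -> GY -> BY

Visit LK; enqueue ML → queue [ML]
Visit ML; enqueue NG, WT, FA, PR → queue [NG, WT, FA, PR]
Visit NG; enqueue LS → queue [WT, FA, PR, LS]
Visit WT; enqueue PF, NU → queue [FA, PR, LS, PF, NU]
Visit FA; enqueue RM, GI → queue [PR, LS, PF, NU, RM, GI]
Visit PR; enqueue PB, QY → queue [LS, PF, NU, RM, GI, PB, QY]
Visit LS → queue [PF, NU, RM, GI, PB, QY]
Visit PF; enqueue TI → queue [NU, RM, GI, PB, QY, TI]
Visit NU → queue [RM, GI, PB, QY, TI]
Visit RM; enqueue GY → queue [GI, PB, QY, TI, GY]
Visit GI → queue [PB, QY, TI, GY]
Visit PB → queue [QY, TI, GY]
Visit QY; enqueue BY → queue [TI, GY, BY]
Visit TI → queue [GY, BY]
Visit GY → queue [BY]
Visit BY → queue []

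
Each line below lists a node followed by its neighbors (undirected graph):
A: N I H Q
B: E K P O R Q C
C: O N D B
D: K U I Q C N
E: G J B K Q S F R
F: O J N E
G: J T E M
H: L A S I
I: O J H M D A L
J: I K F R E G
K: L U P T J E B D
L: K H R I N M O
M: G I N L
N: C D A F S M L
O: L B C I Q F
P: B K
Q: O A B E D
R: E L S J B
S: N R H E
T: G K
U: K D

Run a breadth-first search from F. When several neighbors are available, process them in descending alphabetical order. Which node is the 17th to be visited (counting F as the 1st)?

G

Visit F; enqueue O, N, J, E → queue [O, N, J, E]
Visit O; enqueue Q, L, I, C, B → queue [N, J, E, Q, L, I, C, B]
Visit N; enqueue S, M, D, A → queue [J, E, Q, L, I, C, B, S, M, D, A]
Visit J; enqueue R, K, G → queue [E, Q, L, I, C, B, S, M, D, A, R, K, G]
Visit E → queue [Q, L, I, C, B, S, M, D, A, R, K, G]
Visit Q → queue [L, I, C, B, S, M, D, A, R, K, G]
Visit L; enqueue H → queue [I, C, B, S, M, D, A, R, K, G, H]
Visit I → queue [C, B, S, M, D, A, R, K, G, H]
Visit C → queue [B, S, M, D, A, R, K, G, H]
Visit B; enqueue P → queue [S, M, D, A, R, K, G, H, P]
Visit S → queue [M, D, A, R, K, G, H, P]
Visit M → queue [D, A, R, K, G, H, P]
Visit D; enqueue U → queue [A, R, K, G, H, P, U]
Visit A → queue [R, K, G, H, P, U]
Visit R → queue [K, G, H, P, U]
Visit K; enqueue T → queue [G, H, P, U, T]
Visit G → queue [H, P, U, T]
Visit H → queue [P, U, T]
Visit P → queue [U, T]
Visit U → queue [T]
Visit T → queue []

Visit order: F, O, N, J, E, Q, L, I, C, B, S, M, D, A, R, K, G, H, P, U, T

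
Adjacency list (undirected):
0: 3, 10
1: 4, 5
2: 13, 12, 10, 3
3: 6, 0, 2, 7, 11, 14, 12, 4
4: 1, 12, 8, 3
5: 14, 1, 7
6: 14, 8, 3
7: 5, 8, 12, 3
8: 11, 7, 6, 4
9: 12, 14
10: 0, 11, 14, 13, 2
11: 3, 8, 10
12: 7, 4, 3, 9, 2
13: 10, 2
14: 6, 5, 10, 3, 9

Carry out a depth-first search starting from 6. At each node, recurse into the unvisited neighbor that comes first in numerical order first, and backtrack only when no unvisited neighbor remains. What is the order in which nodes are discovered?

6 3 0 10 2 12 4 1 5 7 8 11 14 9 13

Visit 6
6 → 3
3 → 0
0 → 10
10 → 2
2 → 12
12 → 4
4 → 1
1 → 5
5 → 7
7 → 8
8 → 11
5 → 14
14 → 9
2 → 13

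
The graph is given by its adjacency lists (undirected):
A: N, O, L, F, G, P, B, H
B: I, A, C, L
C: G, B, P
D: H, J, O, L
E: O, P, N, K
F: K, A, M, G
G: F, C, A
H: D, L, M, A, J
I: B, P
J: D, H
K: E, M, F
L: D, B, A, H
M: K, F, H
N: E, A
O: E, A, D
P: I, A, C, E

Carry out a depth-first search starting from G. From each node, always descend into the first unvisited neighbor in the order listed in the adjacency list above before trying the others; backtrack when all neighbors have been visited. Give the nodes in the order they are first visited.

G, F, K, E, O, A, N, L, D, H, M, J, B, I, P, C

Visit G
G → F
F → K
K → E
E → O
O → A
A → N
A → L
L → D
D → H
H → M
H → J
L → B
B → I
I → P
P → C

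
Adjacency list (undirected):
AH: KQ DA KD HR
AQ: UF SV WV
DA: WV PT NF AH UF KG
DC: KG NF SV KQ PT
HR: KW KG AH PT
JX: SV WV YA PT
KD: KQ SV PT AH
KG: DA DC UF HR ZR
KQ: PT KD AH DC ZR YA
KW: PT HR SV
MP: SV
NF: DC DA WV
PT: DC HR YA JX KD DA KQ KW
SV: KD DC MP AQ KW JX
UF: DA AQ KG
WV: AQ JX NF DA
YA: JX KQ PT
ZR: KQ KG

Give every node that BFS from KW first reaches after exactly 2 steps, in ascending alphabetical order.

Level 0: KW
Level 1: HR, PT, SV
Level 2: AH, AQ, DA, DC, JX, KD, KG, KQ, MP, YA
Level 3: NF, UF, WV, ZR

AH, AQ, DA, DC, JX, KD, KG, KQ, MP, YA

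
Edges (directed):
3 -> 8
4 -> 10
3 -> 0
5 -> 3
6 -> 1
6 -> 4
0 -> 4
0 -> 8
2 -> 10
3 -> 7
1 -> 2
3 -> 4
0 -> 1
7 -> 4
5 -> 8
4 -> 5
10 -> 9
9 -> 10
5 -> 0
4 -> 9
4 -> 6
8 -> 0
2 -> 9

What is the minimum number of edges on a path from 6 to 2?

Level 0: 6
Level 1: 1, 4
Level 2: 2, 5, 9, 10
Level 3: 0, 3, 8
Level 4: 7
2 first appears at level 2.

2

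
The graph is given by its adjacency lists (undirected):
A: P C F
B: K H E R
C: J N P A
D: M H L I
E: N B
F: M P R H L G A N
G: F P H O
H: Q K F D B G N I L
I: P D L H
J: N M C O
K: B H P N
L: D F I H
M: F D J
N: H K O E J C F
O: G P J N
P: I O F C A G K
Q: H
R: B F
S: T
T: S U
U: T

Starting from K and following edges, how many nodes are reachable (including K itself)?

18

BFS from K visits: K, B, H, N, P, E, R, D, F, G, I, L, Q, C, J, O, A, M
Reachable nodes: 18 of 21 total.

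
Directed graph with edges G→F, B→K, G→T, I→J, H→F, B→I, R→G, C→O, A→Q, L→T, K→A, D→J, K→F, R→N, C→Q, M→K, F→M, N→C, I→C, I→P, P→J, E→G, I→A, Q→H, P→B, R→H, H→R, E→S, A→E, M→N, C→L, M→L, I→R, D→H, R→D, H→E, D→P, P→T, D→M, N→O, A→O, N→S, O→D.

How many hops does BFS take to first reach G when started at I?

Level 0: I
Level 1: A, C, J, P, R
Level 2: B, D, E, G, H, L, N, O, Q, T
Level 3: F, K, M, S
G first appears at level 2.

2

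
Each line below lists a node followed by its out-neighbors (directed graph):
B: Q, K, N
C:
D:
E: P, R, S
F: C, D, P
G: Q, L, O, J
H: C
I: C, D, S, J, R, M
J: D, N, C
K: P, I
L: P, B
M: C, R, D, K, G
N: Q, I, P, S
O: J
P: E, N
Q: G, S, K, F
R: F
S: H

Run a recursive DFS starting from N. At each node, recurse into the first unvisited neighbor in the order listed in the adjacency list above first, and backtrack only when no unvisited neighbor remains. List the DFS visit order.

N, Q, G, L, P, E, R, F, C, D, S, H, B, K, I, J, M, O

Visit N
N → Q
Q → G
G → L
L → P
P → E
E → R
R → F
F → C
F → D
E → S
S → H
L → B
B → K
K → I
I → J
I → M
G → O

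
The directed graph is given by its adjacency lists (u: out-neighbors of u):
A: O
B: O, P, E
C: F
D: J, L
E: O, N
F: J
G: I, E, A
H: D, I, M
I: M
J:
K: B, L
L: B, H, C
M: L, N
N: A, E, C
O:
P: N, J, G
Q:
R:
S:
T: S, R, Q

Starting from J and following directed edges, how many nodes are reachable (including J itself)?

1

BFS from J visits: J
Reachable nodes: 1 of 20 total.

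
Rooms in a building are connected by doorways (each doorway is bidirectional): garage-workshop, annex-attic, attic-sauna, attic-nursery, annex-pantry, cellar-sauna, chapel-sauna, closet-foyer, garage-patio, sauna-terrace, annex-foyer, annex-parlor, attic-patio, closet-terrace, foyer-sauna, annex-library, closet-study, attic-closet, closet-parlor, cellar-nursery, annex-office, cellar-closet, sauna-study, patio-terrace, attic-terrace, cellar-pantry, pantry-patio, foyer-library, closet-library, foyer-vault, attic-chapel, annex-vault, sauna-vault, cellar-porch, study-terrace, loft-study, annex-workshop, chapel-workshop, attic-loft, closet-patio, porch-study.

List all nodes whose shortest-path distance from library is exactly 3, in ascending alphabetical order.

Level 0: library
Level 1: annex, closet, foyer
Level 2: attic, cellar, office, pantry, parlor, patio, sauna, study, terrace, vault, workshop
Level 3: chapel, garage, loft, nursery, porch

chapel, garage, loft, nursery, porch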